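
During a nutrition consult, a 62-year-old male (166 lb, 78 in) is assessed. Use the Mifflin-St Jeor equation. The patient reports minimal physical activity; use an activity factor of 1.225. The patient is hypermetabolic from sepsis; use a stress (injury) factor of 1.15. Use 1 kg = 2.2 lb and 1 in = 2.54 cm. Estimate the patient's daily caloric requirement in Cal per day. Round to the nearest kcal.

2378 Cal per day

Convert to metric: weight = 166 ÷ 2.2 = 75.4545 kg; height = 78 × 2.54 = 198.12 cm.
Mifflin-St Jeor (male): BMR = 10(75.4545) + 6.25(198.12) − 5(62) + 5 = 754.5455 + 1238.25 − 310 + 5 = 1687.7955 kcal/day.
TEE = BMR × activity factor = 1687.7955 × 1.225 = 2067.5494 kcal/day.
Apply stress factor: 2067.5494 × 1.15 = 2377.6818 kcal/day.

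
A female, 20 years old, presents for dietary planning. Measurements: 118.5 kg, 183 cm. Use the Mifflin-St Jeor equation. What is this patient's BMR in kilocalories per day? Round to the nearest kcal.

2068 kilocalories per day

Mifflin-St Jeor (female): BMR = 10(118.5) + 6.25(183) − 5(20) − 161 = 1185 + 1143.75 − 100 − 161 = 2067.75 kcal/day.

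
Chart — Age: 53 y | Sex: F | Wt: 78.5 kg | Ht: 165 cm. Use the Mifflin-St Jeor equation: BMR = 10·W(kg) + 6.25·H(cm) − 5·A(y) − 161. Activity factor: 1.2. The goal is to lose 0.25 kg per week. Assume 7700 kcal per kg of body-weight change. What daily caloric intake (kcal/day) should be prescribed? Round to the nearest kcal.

Mifflin-St Jeor (female): BMR = 10(78.5) + 6.25(165) − 5(53) − 161 = 785 + 1031.25 − 265 − 161 = 1390.25 kcal/day.
TEE = 1390.25 × 1.2 = 1668.3 kcal/day.
Required daily deficit = 0.25 × 7700 ÷ 7 = 275 kcal/day.
Target intake = 1668.3 − 275 = 1393.3 kcal/day.

1393 kcal/day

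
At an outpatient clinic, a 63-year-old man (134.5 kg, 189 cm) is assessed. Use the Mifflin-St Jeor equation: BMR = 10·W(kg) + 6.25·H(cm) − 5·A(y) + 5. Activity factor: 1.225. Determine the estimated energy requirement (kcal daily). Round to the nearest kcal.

2715 kcal daily

Mifflin-St Jeor (male): BMR = 10(134.5) + 6.25(189) − 5(63) + 5 = 1345 + 1181.25 − 315 + 5 = 2216.25 kcal/day.
TEE = BMR × activity factor = 2216.25 × 1.225 = 2714.9063 kcal/day.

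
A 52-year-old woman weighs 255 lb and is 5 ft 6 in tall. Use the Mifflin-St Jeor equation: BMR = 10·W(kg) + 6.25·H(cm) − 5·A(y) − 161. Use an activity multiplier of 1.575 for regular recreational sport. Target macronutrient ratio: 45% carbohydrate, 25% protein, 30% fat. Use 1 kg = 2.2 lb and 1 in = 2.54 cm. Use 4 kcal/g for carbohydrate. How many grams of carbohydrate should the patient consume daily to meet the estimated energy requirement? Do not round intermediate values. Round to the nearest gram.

Convert to metric: weight = 255 ÷ 2.2 = 115.9091 kg; height = (5×12 + 6) × 2.54 = 66 × 2.54 = 167.64 cm.
Mifflin-St Jeor (female): BMR = 10(115.9091) + 6.25(167.64) − 5(52) − 161 = 1159.0909 + 1047.75 − 260 − 161 = 1785.8409 kcal/day.
TEE = 1785.8409 × 1.575 = 2812.6994 kcal/day.
Carbohydrate energy = 45% × 2812.6994 = 1265.7147 kcal.
Carbohydrate = 1265.7147 ÷ 4 kcal/g = 316.4287 g.

316 g/day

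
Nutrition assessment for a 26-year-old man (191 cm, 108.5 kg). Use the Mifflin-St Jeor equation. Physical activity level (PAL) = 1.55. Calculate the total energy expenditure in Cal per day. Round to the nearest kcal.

Mifflin-St Jeor (male): BMR = 10(108.5) + 6.25(191) − 5(26) + 5 = 1085 + 1193.75 − 130 + 5 = 2153.75 kcal/day.
TEE = BMR × activity factor = 2153.75 × 1.55 = 3338.3125 kcal/day.

3338 Cal per day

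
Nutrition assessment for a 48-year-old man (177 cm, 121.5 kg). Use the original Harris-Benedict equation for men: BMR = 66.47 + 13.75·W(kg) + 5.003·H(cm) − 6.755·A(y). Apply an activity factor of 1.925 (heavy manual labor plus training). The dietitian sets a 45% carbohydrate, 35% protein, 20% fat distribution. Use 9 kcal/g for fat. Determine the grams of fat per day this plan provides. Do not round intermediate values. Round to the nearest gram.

Harris-Benedict: BMR = 66.47 + 13.75(121.5) + 5.003(177) − 6.755(48) = 2298.386 kcal/day.
TEE = 2298.386 × 1.925 = 4424.3931 kcal/day.
Fat energy = 20% × 4424.3931 = 884.8786 kcal.
Fat = 884.8786 ÷ 9 kcal/g = 98.3198 g.

98 g/day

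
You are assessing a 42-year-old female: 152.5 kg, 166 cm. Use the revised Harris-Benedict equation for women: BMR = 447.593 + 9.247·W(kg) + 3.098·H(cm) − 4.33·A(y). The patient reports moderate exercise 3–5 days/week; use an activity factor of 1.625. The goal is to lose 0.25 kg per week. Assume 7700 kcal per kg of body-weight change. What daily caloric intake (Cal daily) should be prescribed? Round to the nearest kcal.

Harris-Benedict: BMR = 447.593 + 9.247(152.5) + 3.098(166) − 4.33(42) = 2190.1685 kcal/day.
TEE = 2190.1685 × 1.625 = 3559.0238 kcal/day.
Required daily deficit = 0.25 × 7700 ÷ 7 = 275 kcal/day.
Target intake = 3559.0238 − 275 = 3284.0238 kcal/day.

3284 Cal daily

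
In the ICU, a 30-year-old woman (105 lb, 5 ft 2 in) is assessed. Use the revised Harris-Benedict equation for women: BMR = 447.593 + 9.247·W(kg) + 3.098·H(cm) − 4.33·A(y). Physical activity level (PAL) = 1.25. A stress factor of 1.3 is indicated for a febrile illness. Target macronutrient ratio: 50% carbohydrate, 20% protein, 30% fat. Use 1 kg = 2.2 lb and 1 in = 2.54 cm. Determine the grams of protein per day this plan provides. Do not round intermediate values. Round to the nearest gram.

101 g/day

Convert to metric: weight = 105 ÷ 2.2 = 47.7273 kg; height = (5×12 + 2) × 2.54 = 62 × 2.54 = 157.48 cm.
Harris-Benedict: BMR = 447.593 + 9.247(47.7273) + 3.098(157.48) − 4.33(30) = 1246.9001 kcal/day.
TEE = 1246.9001 × 1.25 = 1558.6252 kcal/day.
With stress factor 1.3: 1558.6252 × 1.3 = 2026.2127 kcal/day.
Protein energy = 20% × 2026.2127 = 405.2425 kcal.
Protein = 405.2425 ÷ 4 kcal/g = 101.3106 g.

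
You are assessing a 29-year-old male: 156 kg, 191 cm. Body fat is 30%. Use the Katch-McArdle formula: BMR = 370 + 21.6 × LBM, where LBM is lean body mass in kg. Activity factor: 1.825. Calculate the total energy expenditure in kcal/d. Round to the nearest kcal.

LBM = 156 × (1 − 0.3) = 109.2 kg. Katch-McArdle: BMR = 370 + 21.6 × 109.2 = 2728.72 kcal/day.
TEE = BMR × activity factor = 2728.72 × 1.825 = 4979.914 kcal/day.

4980 kcal/d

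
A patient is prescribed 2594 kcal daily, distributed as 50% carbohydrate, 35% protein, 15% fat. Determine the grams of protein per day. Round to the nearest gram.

227 g/day

Protein energy = 35% × 2594 = 907.9 kcal.
At 4 kcal/g: 907.9 ÷ 4 = 226.975 g.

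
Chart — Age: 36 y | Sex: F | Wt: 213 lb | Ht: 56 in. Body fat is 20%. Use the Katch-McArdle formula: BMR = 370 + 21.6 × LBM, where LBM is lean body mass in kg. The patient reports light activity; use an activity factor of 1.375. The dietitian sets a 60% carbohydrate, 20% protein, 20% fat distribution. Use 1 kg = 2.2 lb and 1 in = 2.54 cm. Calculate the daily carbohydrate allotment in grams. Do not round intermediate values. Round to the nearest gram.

421 g/day

Convert to metric: weight = 213 ÷ 2.2 = 96.8182 kg; height = 56 × 2.54 = 142.24 cm.
LBM = 96.8182 × (1 − 0.2) = 77.4545 kg. Katch-McArdle: BMR = 370 + 21.6 × 77.4545 = 2043.0182 kcal/day.
TEE = 2043.0182 × 1.375 = 2809.15 kcal/day.
Carbohydrate energy = 60% × 2809.15 = 1685.49 kcal.
Carbohydrate = 1685.49 ÷ 4 kcal/g = 421.3725 g.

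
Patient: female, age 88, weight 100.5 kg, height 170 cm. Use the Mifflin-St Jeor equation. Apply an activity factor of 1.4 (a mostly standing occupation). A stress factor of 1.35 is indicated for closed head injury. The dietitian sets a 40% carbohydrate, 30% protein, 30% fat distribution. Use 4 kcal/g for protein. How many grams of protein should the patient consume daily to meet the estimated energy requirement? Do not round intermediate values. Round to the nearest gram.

208 g/day

Mifflin-St Jeor (female): BMR = 10(100.5) + 6.25(170) − 5(88) − 161 = 1005 + 1062.5 − 440 − 161 = 1466.5 kcal/day.
TEE = 1466.5 × 1.4 = 2053.1 kcal/day.
With stress factor 1.35: 2053.1 × 1.35 = 2771.685 kcal/day.
Protein energy = 30% × 2771.685 = 831.5055 kcal.
Protein = 831.5055 ÷ 4 kcal/g = 207.8764 g.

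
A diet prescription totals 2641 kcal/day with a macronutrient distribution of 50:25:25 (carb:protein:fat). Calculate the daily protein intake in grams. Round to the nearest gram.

Protein energy = 25% × 2641 = 660.25 kcal.
At 4 kcal/g: 660.25 ÷ 4 = 165.0625 g.

165 g/day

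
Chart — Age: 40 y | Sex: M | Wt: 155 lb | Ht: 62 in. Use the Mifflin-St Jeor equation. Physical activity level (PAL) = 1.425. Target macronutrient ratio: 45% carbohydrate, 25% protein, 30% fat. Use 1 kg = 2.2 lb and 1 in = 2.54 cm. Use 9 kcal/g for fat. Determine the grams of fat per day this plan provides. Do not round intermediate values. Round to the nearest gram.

71 g/day

Convert to metric: weight = 155 ÷ 2.2 = 70.4545 kg; height = 62 × 2.54 = 157.48 cm.
Mifflin-St Jeor (male): BMR = 10(70.4545) + 6.25(157.48) − 5(40) + 5 = 704.5455 + 984.25 − 200 + 5 = 1493.7955 kcal/day.
TEE = 1493.7955 × 1.425 = 2128.6585 kcal/day.
Fat energy = 30% × 2128.6585 = 638.5976 kcal.
Fat = 638.5976 ÷ 9 kcal/g = 70.9553 g.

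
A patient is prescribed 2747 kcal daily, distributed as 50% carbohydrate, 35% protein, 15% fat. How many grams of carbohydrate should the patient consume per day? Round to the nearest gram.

Carbohydrate energy = 50% × 2747 = 1373.5 kcal.
At 4 kcal/g: 1373.5 ÷ 4 = 343.375 g.

343 g/day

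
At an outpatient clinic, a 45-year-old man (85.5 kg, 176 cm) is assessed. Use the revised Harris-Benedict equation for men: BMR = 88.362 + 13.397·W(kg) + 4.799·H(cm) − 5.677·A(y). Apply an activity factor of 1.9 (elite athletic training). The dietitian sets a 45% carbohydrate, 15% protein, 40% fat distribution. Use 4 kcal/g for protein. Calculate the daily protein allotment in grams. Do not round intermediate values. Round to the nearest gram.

130 g/day

Harris-Benedict: BMR = 88.362 + 13.397(85.5) + 4.799(176) − 5.677(45) = 1822.9645 kcal/day.
TEE = 1822.9645 × 1.9 = 3463.6326 kcal/day.
Protein energy = 15% × 3463.6326 = 519.5449 kcal.
Protein = 519.5449 ÷ 4 kcal/g = 129.8862 g.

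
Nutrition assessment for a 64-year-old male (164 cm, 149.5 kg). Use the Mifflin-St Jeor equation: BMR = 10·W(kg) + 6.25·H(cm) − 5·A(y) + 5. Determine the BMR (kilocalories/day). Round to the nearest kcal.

2205 kilocalories/day

Mifflin-St Jeor (male): BMR = 10(149.5) + 6.25(164) − 5(64) + 5 = 1495 + 1025 − 320 + 5 = 2205 kcal/day.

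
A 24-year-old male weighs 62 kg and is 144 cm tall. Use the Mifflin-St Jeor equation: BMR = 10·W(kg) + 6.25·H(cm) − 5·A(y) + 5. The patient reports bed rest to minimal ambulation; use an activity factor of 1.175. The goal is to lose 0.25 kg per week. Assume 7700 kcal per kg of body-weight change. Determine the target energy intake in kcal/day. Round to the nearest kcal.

1376 kcal/day

Mifflin-St Jeor (male): BMR = 10(62) + 6.25(144) − 5(24) + 5 = 620 + 900 − 120 + 5 = 1405 kcal/day.
TEE = 1405 × 1.175 = 1650.875 kcal/day.
Required daily deficit = 0.25 × 7700 ÷ 7 = 275 kcal/day.
Target intake = 1650.875 − 275 = 1375.875 kcal/day.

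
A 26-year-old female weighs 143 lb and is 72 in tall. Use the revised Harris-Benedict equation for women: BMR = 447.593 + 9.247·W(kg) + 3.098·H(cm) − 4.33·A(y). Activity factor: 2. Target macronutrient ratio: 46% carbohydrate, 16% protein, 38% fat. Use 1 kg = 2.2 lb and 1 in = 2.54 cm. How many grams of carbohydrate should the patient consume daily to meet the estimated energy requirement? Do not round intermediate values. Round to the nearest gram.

Convert to metric: weight = 143 ÷ 2.2 = 65 kg; height = 72 × 2.54 = 182.88 cm.
Harris-Benedict: BMR = 447.593 + 9.247(65) + 3.098(182.88) − 4.33(26) = 1502.6302 kcal/day.
TEE = 1502.6302 × 2 = 3005.2605 kcal/day.
Carbohydrate energy = 46% × 3005.2605 = 1382.4198 kcal.
Carbohydrate = 1382.4198 ÷ 4 kcal/g = 345.605 g.

346 g/day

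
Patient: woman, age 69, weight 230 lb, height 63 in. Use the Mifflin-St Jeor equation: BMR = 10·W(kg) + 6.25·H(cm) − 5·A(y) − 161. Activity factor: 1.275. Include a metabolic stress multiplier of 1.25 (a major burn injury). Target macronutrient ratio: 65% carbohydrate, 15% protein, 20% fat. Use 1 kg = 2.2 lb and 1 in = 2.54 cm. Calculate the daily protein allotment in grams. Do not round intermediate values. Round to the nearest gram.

92 g/day

Convert to metric: weight = 230 ÷ 2.2 = 104.5455 kg; height = 63 × 2.54 = 160.02 cm.
Mifflin-St Jeor (female): BMR = 10(104.5455) + 6.25(160.02) − 5(69) − 161 = 1045.4545 + 1000.125 − 345 − 161 = 1539.5795 kcal/day.
TEE = 1539.5795 × 1.275 = 1962.9639 kcal/day.
With stress factor 1.25: 1962.9639 × 1.25 = 2453.7049 kcal/day.
Protein energy = 15% × 2453.7049 = 368.0557 kcal.
Protein = 368.0557 ÷ 4 kcal/g = 92.0139 g.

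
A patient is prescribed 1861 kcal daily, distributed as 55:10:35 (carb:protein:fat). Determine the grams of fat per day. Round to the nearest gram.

Fat energy = 35% × 1861 = 651.35 kcal.
At 9 kcal/g: 651.35 ÷ 9 = 72.3722 g.

72 g/day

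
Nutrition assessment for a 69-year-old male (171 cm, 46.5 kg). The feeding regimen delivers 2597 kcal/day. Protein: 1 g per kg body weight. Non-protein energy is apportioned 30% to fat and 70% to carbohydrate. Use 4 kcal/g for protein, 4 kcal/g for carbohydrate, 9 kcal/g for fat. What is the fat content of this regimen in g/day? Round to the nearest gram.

Protein = 1 × 46.5 = 46.5 g → 46.5 × 4 = 186 kcal.
Non-protein calories = 2597 − 186 = 2411 kcal.
Fat: 30% × 2411 = 723.3 kcal; carbohydrate: 1687.7 kcal.
Fat: 723.3 kcal ÷ 9 kcal/g = 80.3667 g.

80 g/day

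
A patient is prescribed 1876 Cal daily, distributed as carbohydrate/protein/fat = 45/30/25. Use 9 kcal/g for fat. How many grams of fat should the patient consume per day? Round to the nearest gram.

52 g/day

Fat energy = 25% × 1876 = 469 kcal.
At 9 kcal/g: 469 ÷ 9 = 52.1111 g.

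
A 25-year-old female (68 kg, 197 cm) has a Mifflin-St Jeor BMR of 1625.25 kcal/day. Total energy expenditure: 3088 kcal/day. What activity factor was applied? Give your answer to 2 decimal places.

1.90

Activity factor = TEE ÷ BMR = 3088 ÷ 1625.25 = 1.9.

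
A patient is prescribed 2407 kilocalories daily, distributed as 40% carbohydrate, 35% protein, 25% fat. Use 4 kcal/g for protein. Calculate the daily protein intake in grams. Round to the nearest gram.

211 g/day

Protein energy = 35% × 2407 = 842.45 kcal.
At 4 kcal/g: 842.45 ÷ 4 = 210.6125 g.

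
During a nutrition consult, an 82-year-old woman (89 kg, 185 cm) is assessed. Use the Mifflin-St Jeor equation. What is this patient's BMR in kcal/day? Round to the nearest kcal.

1475 kcal/day

Mifflin-St Jeor (female): BMR = 10(89) + 6.25(185) − 5(82) − 161 = 890 + 1156.25 − 410 − 161 = 1475.25 kcal/day.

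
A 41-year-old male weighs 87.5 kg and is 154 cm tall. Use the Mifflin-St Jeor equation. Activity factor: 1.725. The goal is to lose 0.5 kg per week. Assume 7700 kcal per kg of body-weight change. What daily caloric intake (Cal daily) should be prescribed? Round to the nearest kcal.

Mifflin-St Jeor (male): BMR = 10(87.5) + 6.25(154) − 5(41) + 5 = 875 + 962.5 − 205 + 5 = 1637.5 kcal/day.
TEE = 1637.5 × 1.725 = 2824.6875 kcal/day.
Required daily deficit = 0.5 × 7700 ÷ 7 = 550 kcal/day.
Target intake = 2824.6875 − 550 = 2274.6875 kcal/day.

2275 Cal daily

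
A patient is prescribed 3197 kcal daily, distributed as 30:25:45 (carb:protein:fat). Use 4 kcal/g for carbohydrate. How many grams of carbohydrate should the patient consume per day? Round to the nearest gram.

Carbohydrate energy = 30% × 3197 = 959.1 kcal.
At 4 kcal/g: 959.1 ÷ 4 = 239.775 g.

240 g/day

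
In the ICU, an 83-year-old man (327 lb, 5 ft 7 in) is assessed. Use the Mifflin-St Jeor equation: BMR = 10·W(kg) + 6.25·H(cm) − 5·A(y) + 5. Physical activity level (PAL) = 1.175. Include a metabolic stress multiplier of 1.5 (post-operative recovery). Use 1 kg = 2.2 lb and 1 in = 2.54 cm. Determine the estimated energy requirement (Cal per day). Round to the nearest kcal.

Convert to metric: weight = 327 ÷ 2.2 = 148.6364 kg; height = (5×12 + 7) × 2.54 = 67 × 2.54 = 170.18 cm.
Mifflin-St Jeor (male): BMR = 10(148.6364) + 6.25(170.18) − 5(83) + 5 = 1486.3636 + 1063.625 − 415 + 5 = 2139.9886 kcal/day.
TEE = BMR × activity factor = 2139.9886 × 1.175 = 2514.4866 kcal/day.
Apply stress factor: 2514.4866 × 1.5 = 3771.73 kcal/day.

3772 Cal per day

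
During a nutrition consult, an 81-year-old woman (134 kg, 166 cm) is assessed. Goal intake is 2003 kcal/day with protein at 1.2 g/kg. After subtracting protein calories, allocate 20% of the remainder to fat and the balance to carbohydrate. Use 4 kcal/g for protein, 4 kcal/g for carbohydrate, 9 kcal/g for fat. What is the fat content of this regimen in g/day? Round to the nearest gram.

30 g/day

Protein = 1.2 × 134 = 160.8 g → 160.8 × 4 = 643.2 kcal.
Non-protein calories = 2003 − 643.2 = 1359.8 kcal.
Fat: 20% × 1359.8 = 271.96 kcal; carbohydrate: 1087.84 kcal.
Fat: 271.96 kcal ÷ 9 kcal/g = 30.2178 g.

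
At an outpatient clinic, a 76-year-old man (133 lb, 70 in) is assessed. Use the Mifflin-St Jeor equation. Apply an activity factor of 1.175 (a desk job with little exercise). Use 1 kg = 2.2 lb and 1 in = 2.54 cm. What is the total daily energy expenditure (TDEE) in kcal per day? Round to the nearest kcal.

Convert to metric: weight = 133 ÷ 2.2 = 60.4545 kg; height = 70 × 2.54 = 177.8 cm.
Mifflin-St Jeor (male): BMR = 10(60.4545) + 6.25(177.8) − 5(76) + 5 = 604.5455 + 1111.25 − 380 + 5 = 1340.7955 kcal/day.
TEE = BMR × activity factor = 1340.7955 × 1.175 = 1575.4347 kcal/day.

1575 kcal per day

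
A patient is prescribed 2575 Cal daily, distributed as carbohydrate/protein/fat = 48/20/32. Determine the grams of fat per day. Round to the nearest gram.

Fat energy = 32% × 2575 = 824 kcal.
At 9 kcal/g: 824 ÷ 9 = 91.5556 g.

92 g/day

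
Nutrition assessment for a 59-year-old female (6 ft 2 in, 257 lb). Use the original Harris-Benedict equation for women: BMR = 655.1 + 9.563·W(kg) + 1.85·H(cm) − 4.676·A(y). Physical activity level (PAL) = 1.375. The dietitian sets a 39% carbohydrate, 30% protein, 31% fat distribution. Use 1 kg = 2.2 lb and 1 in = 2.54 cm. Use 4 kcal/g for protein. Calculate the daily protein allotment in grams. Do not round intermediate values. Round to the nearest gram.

190 g/day

Convert to metric: weight = 257 ÷ 2.2 = 116.8182 kg; height = (6×12 + 2) × 2.54 = 74 × 2.54 = 187.96 cm.
Harris-Benedict: BMR = 655.1 + 9.563(116.8182) + 1.85(187.96) − 4.676(59) = 1844.0743 kcal/day.
TEE = 1844.0743 × 1.375 = 2535.6021 kcal/day.
Protein energy = 30% × 2535.6021 = 760.6806 kcal.
Protein = 760.6806 ÷ 4 kcal/g = 190.1702 g.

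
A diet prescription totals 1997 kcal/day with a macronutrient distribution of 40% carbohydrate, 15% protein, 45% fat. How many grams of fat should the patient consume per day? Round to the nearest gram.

100 g/day

Fat energy = 45% × 1997 = 898.65 kcal.
At 9 kcal/g: 898.65 ÷ 9 = 99.85 g.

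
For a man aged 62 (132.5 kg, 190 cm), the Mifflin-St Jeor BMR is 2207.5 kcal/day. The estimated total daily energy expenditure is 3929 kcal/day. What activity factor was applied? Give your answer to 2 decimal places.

1.78

Activity factor = TEE ÷ BMR = 3929 ÷ 2207.5 = 1.78.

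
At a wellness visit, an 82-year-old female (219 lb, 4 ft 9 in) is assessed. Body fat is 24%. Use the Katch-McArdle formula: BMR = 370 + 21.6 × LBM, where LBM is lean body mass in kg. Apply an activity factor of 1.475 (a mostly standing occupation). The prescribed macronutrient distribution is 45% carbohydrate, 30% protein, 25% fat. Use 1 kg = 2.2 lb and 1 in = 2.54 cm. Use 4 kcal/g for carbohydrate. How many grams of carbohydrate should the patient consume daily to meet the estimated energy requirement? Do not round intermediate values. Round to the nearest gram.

Convert to metric: weight = 219 ÷ 2.2 = 99.5455 kg; height = (4×12 + 9) × 2.54 = 57 × 2.54 = 144.78 cm.
LBM = 99.5455 × (1 − 0.24) = 75.6545 kg. Katch-McArdle: BMR = 370 + 21.6 × 75.6545 = 2004.1382 kcal/day.
TEE = 2004.1382 × 1.475 = 2956.1038 kcal/day.
Carbohydrate energy = 45% × 2956.1038 = 1330.2467 kcal.
Carbohydrate = 1330.2467 ÷ 4 kcal/g = 332.5617 g.

333 g/day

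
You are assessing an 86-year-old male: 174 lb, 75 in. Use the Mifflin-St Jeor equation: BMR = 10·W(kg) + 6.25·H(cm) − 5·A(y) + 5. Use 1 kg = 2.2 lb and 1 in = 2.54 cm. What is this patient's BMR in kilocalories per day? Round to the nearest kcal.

Convert to metric: weight = 174 ÷ 2.2 = 79.0909 kg; height = 75 × 2.54 = 190.5 cm.
Mifflin-St Jeor (male): BMR = 10(79.0909) + 6.25(190.5) − 5(86) + 5 = 790.9091 + 1190.625 − 430 + 5 = 1556.5341 kcal/day.

1557 kilocalories per day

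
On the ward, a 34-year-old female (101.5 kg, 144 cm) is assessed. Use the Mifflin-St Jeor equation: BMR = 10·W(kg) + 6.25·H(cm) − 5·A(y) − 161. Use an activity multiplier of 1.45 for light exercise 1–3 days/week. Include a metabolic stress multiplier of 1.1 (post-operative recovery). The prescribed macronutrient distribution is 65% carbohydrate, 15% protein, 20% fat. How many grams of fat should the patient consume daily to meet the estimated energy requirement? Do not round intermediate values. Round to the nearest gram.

Mifflin-St Jeor (female): BMR = 10(101.5) + 6.25(144) − 5(34) − 161 = 1015 + 900 − 170 − 161 = 1584 kcal/day.
TEE = 1584 × 1.45 = 2296.8 kcal/day.
With stress factor 1.1: 2296.8 × 1.1 = 2526.48 kcal/day.
Fat energy = 20% × 2526.48 = 505.296 kcal.
Fat = 505.296 ÷ 9 kcal/g = 56.144 g.

56 g/day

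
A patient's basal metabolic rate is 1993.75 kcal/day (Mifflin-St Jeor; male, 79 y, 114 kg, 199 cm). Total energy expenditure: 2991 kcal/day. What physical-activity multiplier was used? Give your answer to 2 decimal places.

Activity factor = TEE ÷ BMR = 2991 ÷ 1993.75 = 1.5.

1.50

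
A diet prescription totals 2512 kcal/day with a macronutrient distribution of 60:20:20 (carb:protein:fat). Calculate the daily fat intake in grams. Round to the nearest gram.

Fat energy = 20% × 2512 = 502.4 kcal.
At 9 kcal/g: 502.4 ÷ 9 = 55.8222 g.

56 g/day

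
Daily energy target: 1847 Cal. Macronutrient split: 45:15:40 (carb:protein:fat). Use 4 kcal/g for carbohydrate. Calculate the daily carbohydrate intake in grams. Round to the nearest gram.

208 g/day

Carbohydrate energy = 45% × 1847 = 831.15 kcal.
At 4 kcal/g: 831.15 ÷ 4 = 207.7875 g.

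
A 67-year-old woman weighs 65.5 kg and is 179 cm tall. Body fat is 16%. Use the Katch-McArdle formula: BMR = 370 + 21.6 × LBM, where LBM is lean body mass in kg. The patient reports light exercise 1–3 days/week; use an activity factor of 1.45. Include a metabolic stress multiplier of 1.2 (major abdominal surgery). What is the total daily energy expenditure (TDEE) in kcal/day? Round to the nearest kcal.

2712 kcal/day

LBM = 65.5 × (1 − 0.16) = 55.02 kg. Katch-McArdle: BMR = 370 + 21.6 × 55.02 = 1558.432 kcal/day.
TEE = BMR × activity factor = 1558.432 × 1.45 = 2259.7264 kcal/day.
Apply stress factor: 2259.7264 × 1.2 = 2711.6717 kcal/day.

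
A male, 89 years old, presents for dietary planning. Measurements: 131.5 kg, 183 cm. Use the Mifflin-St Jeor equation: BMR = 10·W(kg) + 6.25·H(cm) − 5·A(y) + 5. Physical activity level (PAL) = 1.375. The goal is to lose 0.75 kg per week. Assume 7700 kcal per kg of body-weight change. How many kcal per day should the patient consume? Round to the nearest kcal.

1951 kcal per day

Mifflin-St Jeor (male): BMR = 10(131.5) + 6.25(183) − 5(89) + 5 = 1315 + 1143.75 − 445 + 5 = 2018.75 kcal/day.
TEE = 2018.75 × 1.375 = 2775.7813 kcal/day.
Required daily deficit = 0.75 × 7700 ÷ 7 = 825 kcal/day.
Target intake = 2775.7813 − 825 = 1950.7813 kcal/day.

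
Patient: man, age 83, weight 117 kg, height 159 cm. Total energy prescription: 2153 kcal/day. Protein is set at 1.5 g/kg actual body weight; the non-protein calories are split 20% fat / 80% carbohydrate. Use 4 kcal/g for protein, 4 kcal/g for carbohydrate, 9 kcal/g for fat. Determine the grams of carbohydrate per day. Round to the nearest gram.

290 g/day

Protein = 1.5 × 117 = 175.5 g → 175.5 × 4 = 702 kcal.
Non-protein calories = 2153 − 702 = 1451 kcal.
Fat: 20% × 1451 = 290.2 kcal; carbohydrate: 1160.8 kcal.
Carbohydrate: 1160.8 kcal ÷ 4 kcal/g = 290.2 g.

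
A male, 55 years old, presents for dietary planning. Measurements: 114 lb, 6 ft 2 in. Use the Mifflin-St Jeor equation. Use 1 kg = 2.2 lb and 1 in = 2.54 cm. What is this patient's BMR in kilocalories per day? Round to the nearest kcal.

Convert to metric: weight = 114 ÷ 2.2 = 51.8182 kg; height = (6×12 + 2) × 2.54 = 74 × 2.54 = 187.96 cm.
Mifflin-St Jeor (male): BMR = 10(51.8182) + 6.25(187.96) − 5(55) + 5 = 518.1818 + 1174.75 − 275 + 5 = 1422.9318 kcal/day.

1423 kilocalories per day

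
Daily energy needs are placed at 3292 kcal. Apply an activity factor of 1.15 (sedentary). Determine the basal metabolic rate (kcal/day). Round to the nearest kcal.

BMR = TEE ÷ activity factor = 3292 ÷ 1.15 = 2862.6087 kcal/day.

2863 kcal/day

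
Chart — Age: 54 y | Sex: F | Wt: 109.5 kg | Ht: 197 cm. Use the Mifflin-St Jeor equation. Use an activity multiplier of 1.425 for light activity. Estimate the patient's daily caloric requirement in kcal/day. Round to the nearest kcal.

2701 kcal/day

Mifflin-St Jeor (female): BMR = 10(109.5) + 6.25(197) − 5(54) − 161 = 1095 + 1231.25 − 270 − 161 = 1895.25 kcal/day.
TEE = BMR × activity factor = 1895.25 × 1.425 = 2700.7313 kcal/day.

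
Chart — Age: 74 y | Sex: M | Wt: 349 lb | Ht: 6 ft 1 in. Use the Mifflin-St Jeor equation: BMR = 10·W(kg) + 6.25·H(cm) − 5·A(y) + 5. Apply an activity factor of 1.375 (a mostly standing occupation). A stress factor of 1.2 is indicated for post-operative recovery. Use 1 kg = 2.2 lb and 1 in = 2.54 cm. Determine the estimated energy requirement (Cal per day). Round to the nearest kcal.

3927 Cal per day

Convert to metric: weight = 349 ÷ 2.2 = 158.6364 kg; height = (6×12 + 1) × 2.54 = 73 × 2.54 = 185.42 cm.
Mifflin-St Jeor (male): BMR = 10(158.6364) + 6.25(185.42) − 5(74) + 5 = 1586.3636 + 1158.875 − 370 + 5 = 2380.2386 kcal/day.
TEE = BMR × activity factor = 2380.2386 × 1.375 = 3272.8281 kcal/day.
Apply stress factor: 3272.8281 × 1.2 = 3927.3938 kcal/day.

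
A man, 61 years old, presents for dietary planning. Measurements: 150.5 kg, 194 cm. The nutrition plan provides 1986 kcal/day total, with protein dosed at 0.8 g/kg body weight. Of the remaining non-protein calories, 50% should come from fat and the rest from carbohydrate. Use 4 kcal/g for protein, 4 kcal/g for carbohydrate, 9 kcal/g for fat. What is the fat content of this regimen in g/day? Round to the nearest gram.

Protein = 0.8 × 150.5 = 120.4 g → 120.4 × 4 = 481.6 kcal.
Non-protein calories = 1986 − 481.6 = 1504.4 kcal.
Fat: 50% × 1504.4 = 752.2 kcal; carbohydrate: 752.2 kcal.
Fat: 752.2 kcal ÷ 9 kcal/g = 83.5778 g.

84 g/day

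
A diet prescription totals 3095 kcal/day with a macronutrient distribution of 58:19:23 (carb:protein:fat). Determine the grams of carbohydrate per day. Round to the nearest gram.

Carbohydrate energy = 58% × 3095 = 1795.1 kcal.
At 4 kcal/g: 1795.1 ÷ 4 = 448.775 g.

449 g/day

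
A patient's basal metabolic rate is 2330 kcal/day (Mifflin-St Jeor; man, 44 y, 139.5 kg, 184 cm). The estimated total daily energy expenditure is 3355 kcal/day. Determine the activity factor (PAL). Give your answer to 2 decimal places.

1.44

Activity factor = TEE ÷ BMR = 3355 ÷ 2330 = 1.44.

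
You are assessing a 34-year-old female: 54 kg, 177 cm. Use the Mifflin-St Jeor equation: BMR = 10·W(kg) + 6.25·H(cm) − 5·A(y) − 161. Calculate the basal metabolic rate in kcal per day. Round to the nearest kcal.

1315 kcal per day

Mifflin-St Jeor (female): BMR = 10(54) + 6.25(177) − 5(34) − 161 = 540 + 1106.25 − 170 − 161 = 1315.25 kcal/day.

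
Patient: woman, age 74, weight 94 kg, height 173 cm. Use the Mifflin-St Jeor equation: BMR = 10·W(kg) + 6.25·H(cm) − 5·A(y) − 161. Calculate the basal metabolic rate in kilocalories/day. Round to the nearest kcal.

1490 kilocalories/day

Mifflin-St Jeor (female): BMR = 10(94) + 6.25(173) − 5(74) − 161 = 940 + 1081.25 − 370 − 161 = 1490.25 kcal/day.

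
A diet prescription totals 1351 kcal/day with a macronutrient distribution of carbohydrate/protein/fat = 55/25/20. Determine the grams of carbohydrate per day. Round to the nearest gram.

Carbohydrate energy = 55% × 1351 = 743.05 kcal.
At 4 kcal/g: 743.05 ÷ 4 = 185.7625 g.

186 g/day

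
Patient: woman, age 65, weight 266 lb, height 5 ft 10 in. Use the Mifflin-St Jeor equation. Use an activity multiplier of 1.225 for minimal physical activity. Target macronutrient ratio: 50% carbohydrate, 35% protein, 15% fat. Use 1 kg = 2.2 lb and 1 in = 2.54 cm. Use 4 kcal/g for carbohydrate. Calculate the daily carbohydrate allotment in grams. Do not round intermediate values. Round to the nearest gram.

Convert to metric: weight = 266 ÷ 2.2 = 120.9091 kg; height = (5×12 + 10) × 2.54 = 70 × 2.54 = 177.8 cm.
Mifflin-St Jeor (female): BMR = 10(120.9091) + 6.25(177.8) − 5(65) − 161 = 1209.0909 + 1111.25 − 325 − 161 = 1834.3409 kcal/day.
TEE = 1834.3409 × 1.225 = 2247.0676 kcal/day.
Carbohydrate energy = 50% × 2247.0676 = 1123.5338 kcal.
Carbohydrate = 1123.5338 ÷ 4 kcal/g = 280.8835 g.

281 g/day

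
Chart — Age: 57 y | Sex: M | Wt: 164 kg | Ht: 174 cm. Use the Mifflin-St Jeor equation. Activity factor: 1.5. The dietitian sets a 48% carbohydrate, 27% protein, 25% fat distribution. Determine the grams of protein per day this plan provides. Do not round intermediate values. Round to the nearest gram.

248 g/day

Mifflin-St Jeor (male): BMR = 10(164) + 6.25(174) − 5(57) + 5 = 1640 + 1087.5 − 285 + 5 = 2447.5 kcal/day.
TEE = 2447.5 × 1.5 = 3671.25 kcal/day.
Protein energy = 27% × 3671.25 = 991.2375 kcal.
Protein = 991.2375 ÷ 4 kcal/g = 247.8094 g.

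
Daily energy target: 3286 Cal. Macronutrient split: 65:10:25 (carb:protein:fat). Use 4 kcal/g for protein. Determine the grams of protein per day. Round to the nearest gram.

82 g/day

Protein energy = 10% × 3286 = 328.6 kcal.
At 4 kcal/g: 328.6 ÷ 4 = 82.15 g.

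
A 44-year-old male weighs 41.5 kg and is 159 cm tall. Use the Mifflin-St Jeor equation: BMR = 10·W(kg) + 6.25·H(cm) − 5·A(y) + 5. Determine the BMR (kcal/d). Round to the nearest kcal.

Mifflin-St Jeor (male): BMR = 10(41.5) + 6.25(159) − 5(44) + 5 = 415 + 993.75 − 220 + 5 = 1193.75 kcal/day.

1194 kcal/d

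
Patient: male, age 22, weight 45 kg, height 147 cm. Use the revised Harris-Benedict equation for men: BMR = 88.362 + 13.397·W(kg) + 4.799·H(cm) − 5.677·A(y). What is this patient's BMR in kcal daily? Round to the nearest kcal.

1272 kcal daily

Harris-Benedict: BMR = 88.362 + 13.397(45) + 4.799(147) − 5.677(22) = 1271.786 kcal/day.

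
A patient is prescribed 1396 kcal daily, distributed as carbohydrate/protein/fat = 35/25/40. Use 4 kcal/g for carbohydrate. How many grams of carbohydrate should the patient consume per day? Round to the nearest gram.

Carbohydrate energy = 35% × 1396 = 488.6 kcal.
At 4 kcal/g: 488.6 ÷ 4 = 122.15 g.

122 g/day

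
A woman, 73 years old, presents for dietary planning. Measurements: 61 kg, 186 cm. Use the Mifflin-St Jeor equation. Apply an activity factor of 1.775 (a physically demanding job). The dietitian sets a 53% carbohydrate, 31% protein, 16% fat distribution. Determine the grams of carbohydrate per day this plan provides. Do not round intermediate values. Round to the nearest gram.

Mifflin-St Jeor (female): BMR = 10(61) + 6.25(186) − 5(73) − 161 = 610 + 1162.5 − 365 − 161 = 1246.5 kcal/day.
TEE = 1246.5 × 1.775 = 2212.5375 kcal/day.
Carbohydrate energy = 53% × 2212.5375 = 1172.6449 kcal.
Carbohydrate = 1172.6449 ÷ 4 kcal/g = 293.1612 g.

293 g/day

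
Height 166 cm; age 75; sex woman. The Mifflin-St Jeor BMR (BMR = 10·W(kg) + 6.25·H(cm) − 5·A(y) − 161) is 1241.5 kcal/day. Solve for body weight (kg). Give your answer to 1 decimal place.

74.0 kg

1241.5 = 10·W + 6.25(166) − 5(75) − 161
10·W = 1241.5 − 501.5 = 740, so W = 74 kg.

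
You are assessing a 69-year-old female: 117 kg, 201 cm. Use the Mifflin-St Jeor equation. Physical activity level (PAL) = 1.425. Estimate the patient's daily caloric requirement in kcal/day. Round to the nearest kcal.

2736 kcal/day

Mifflin-St Jeor (female): BMR = 10(117) + 6.25(201) − 5(69) − 161 = 1170 + 1256.25 − 345 − 161 = 1920.25 kcal/day.
TEE = BMR × activity factor = 1920.25 × 1.425 = 2736.3563 kcal/day.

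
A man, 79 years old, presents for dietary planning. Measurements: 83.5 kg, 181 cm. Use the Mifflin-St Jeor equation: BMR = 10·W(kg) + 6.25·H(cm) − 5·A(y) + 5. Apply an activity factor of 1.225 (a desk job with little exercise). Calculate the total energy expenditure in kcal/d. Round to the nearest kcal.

1931 kcal/d

Mifflin-St Jeor (male): BMR = 10(83.5) + 6.25(181) − 5(79) + 5 = 835 + 1131.25 − 395 + 5 = 1576.25 kcal/day.
TEE = BMR × activity factor = 1576.25 × 1.225 = 1930.9063 kcal/day.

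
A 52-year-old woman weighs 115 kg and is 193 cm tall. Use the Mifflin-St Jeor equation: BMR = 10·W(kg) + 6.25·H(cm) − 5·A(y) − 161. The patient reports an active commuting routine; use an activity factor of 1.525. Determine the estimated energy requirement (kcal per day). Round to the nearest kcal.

2951 kcal per day

Mifflin-St Jeor (female): BMR = 10(115) + 6.25(193) − 5(52) − 161 = 1150 + 1206.25 − 260 − 161 = 1935.25 kcal/day.
TEE = BMR × activity factor = 1935.25 × 1.525 = 2951.2563 kcal/day.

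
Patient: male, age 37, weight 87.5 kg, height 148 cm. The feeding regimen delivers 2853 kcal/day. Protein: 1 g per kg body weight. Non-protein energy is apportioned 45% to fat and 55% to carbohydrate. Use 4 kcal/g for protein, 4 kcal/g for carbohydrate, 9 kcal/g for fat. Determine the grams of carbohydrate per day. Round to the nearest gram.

344 g/day

Protein = 1 × 87.5 = 87.5 g → 87.5 × 4 = 350 kcal.
Non-protein calories = 2853 − 350 = 2503 kcal.
Fat: 45% × 2503 = 1126.35 kcal; carbohydrate: 1376.65 kcal.
Carbohydrate: 1376.65 kcal ÷ 4 kcal/g = 344.1625 g.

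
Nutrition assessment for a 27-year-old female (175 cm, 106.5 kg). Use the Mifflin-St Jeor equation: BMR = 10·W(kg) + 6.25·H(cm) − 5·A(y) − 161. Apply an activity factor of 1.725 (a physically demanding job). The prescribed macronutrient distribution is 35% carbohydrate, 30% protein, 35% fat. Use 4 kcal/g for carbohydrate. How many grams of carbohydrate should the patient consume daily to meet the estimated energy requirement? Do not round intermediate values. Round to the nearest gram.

Mifflin-St Jeor (female): BMR = 10(106.5) + 6.25(175) − 5(27) − 161 = 1065 + 1093.75 − 135 − 161 = 1862.75 kcal/day.
TEE = 1862.75 × 1.725 = 3213.2438 kcal/day.
Carbohydrate energy = 35% × 3213.2438 = 1124.6353 kcal.
Carbohydrate = 1124.6353 ÷ 4 kcal/g = 281.1588 g.

281 g/day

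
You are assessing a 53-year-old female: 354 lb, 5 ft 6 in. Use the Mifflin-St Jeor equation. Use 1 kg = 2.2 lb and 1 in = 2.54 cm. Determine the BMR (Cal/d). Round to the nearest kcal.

2231 Cal/d

Convert to metric: weight = 354 ÷ 2.2 = 160.9091 kg; height = (5×12 + 6) × 2.54 = 66 × 2.54 = 167.64 cm.
Mifflin-St Jeor (female): BMR = 10(160.9091) + 6.25(167.64) − 5(53) − 161 = 1609.0909 + 1047.75 − 265 − 161 = 2230.8409 kcal/day.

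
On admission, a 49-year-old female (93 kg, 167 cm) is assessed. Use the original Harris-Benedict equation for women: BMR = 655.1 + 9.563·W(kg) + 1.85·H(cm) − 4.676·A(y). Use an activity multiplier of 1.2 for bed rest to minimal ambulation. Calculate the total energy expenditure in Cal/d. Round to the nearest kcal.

Harris-Benedict: BMR = 655.1 + 9.563(93) + 1.85(167) − 4.676(49) = 1624.285 kcal/day.
TEE = BMR × activity factor = 1624.285 × 1.2 = 1949.142 kcal/day.

1949 Cal/d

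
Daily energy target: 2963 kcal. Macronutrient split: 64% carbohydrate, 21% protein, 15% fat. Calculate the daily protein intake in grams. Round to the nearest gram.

Protein energy = 21% × 2963 = 622.23 kcal.
At 4 kcal/g: 622.23 ÷ 4 = 155.5575 g.

156 g/day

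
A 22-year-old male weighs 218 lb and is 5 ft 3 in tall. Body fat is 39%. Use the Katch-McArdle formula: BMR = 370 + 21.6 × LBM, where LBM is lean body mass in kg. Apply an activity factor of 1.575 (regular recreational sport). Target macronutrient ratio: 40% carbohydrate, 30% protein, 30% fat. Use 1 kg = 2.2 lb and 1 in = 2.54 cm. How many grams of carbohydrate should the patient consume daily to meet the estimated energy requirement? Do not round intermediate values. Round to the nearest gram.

264 g/day

Convert to metric: weight = 218 ÷ 2.2 = 99.0909 kg; height = (5×12 + 3) × 2.54 = 63 × 2.54 = 160.02 cm.
LBM = 99.0909 × (1 − 0.39) = 60.4455 kg. Katch-McArdle: BMR = 370 + 21.6 × 60.4455 = 1675.6218 kcal/day.
TEE = 1675.6218 × 1.575 = 2639.1044 kcal/day.
Carbohydrate energy = 40% × 2639.1044 = 1055.6417 kcal.
Carbohydrate = 1055.6417 ÷ 4 kcal/g = 263.9104 g.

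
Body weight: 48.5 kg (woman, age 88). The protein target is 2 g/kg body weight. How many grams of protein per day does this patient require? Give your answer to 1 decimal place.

97.0 g/day

Protein = 2 g/kg × 48.5 kg = 97 g/day.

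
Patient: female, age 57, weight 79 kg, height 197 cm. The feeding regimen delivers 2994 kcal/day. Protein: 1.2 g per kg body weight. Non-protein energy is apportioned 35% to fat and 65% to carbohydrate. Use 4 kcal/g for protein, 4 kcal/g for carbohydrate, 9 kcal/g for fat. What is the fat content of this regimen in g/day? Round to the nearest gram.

Protein = 1.2 × 79 = 94.8 g → 94.8 × 4 = 379.2 kcal.
Non-protein calories = 2994 − 379.2 = 2614.8 kcal.
Fat: 35% × 2614.8 = 915.18 kcal; carbohydrate: 1699.62 kcal.
Fat: 915.18 kcal ÷ 9 kcal/g = 101.6867 g.

102 g/day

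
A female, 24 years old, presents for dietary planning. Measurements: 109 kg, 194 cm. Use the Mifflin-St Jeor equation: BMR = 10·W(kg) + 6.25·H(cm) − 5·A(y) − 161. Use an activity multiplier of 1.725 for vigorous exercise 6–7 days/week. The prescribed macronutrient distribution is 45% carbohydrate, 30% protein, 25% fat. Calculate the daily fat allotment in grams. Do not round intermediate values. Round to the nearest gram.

97 g/day

Mifflin-St Jeor (female): BMR = 10(109) + 6.25(194) − 5(24) − 161 = 1090 + 1212.5 − 120 − 161 = 2021.5 kcal/day.
TEE = 2021.5 × 1.725 = 3487.0875 kcal/day.
Fat energy = 25% × 3487.0875 = 871.7719 kcal.
Fat = 871.7719 ÷ 9 kcal/g = 96.8635 g.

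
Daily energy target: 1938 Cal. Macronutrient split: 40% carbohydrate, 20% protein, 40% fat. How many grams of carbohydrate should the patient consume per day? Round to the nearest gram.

Carbohydrate energy = 40% × 1938 = 775.2 kcal.
At 4 kcal/g: 775.2 ÷ 4 = 193.8 g.

194 g/day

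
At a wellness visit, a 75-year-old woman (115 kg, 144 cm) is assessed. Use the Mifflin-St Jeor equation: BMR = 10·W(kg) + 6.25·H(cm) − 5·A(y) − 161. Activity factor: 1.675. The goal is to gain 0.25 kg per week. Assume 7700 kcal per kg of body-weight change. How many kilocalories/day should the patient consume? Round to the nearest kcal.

2811 kilocalories/day

Mifflin-St Jeor (female): BMR = 10(115) + 6.25(144) − 5(75) − 161 = 1150 + 900 − 375 − 161 = 1514 kcal/day.
TEE = 1514 × 1.675 = 2535.95 kcal/day.
Required daily surplus = 0.25 × 7700 ÷ 7 = 275 kcal/day.
Target intake = 2535.95 + 275 = 2810.95 kcal/day.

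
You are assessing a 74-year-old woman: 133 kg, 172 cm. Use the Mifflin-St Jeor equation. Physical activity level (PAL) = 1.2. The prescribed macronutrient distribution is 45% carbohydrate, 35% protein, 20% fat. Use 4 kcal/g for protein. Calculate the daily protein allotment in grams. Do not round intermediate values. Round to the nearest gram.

Mifflin-St Jeor (female): BMR = 10(133) + 6.25(172) − 5(74) − 161 = 1330 + 1075 − 370 − 161 = 1874 kcal/day.
TEE = 1874 × 1.2 = 2248.8 kcal/day.
Protein energy = 35% × 2248.8 = 787.08 kcal.
Protein = 787.08 ÷ 4 kcal/g = 196.77 g.

197 g/day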